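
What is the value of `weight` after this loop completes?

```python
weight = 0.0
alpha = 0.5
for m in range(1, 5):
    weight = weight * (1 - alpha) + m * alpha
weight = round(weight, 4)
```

Moving average with lr=0.5
`weight` takes the values: 0.0 → 0.5 → 1.25 → 2.125 → 3.0625

Answer: 3.0625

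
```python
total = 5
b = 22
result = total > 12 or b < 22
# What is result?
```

Trace:
`total = 5` → total = 5
`b = 22` → b = 22
`result = total > 12 or b < 22` → result = False
So result = False

Answer: False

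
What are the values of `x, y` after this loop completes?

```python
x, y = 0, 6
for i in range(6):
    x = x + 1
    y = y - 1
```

x goes 0→6, y goes 6→0
`x, y` takes the values: (0, 6) → (1, 6) → (1, 5) → (2, 5) → (2, 4) → (3, 4) → (3, 3) → (4, 3) → (4, 2) → (5, 2) → (5, 1) → (6, 1) → (6, 0)

Answer: 6, 0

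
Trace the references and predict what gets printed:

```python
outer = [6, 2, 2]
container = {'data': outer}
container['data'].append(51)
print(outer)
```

Key concept: dict holds reference to list.
Step by step:
`outer = [6, 2, 2]` → outer = [6, 2, 2]
`container = {'data': outer}` → container = {'data': [6, 2, 2]}
`container['data'].append(51)` → outer = [6, 2, 2, 51]; container = {'data': [6, 2, 2, 51]}
`print(outer)` → prints [6, 2, 2, 51]

Answer: [6, 2, 2, 51]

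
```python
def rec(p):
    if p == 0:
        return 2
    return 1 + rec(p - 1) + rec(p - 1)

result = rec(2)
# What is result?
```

rec(p) = 1 + 2·rec(p-1), rec(0)=2. Closed form: (2+1)·2^2 - 1 = 11.

Answer: 11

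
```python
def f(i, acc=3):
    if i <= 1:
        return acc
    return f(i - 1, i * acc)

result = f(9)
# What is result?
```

Accumulator trace (n, acc): (9, 3) -> (8, 27) -> (7, 216) -> (6, 1512) -> (5, 9072) -> (4, 45360) -> (3, 181440) -> (2, 544320) -> (1, 1088640) -> return 1088640

Answer: 1088640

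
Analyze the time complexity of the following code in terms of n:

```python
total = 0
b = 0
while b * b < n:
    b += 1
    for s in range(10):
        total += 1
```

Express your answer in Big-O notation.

Each loop level contributes: √n × 1. Multiplying the contributions gives O(√n).

Answer: O(√n)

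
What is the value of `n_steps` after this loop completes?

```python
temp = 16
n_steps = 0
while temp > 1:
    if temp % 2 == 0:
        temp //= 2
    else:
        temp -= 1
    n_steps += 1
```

Steps to reduce 16 to 1
`n_steps` takes the values: 0 → 1 → 2 → 3 → 4

Answer: 4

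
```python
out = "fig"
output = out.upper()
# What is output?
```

Trace:
`out = "fig"` → out = 'fig'
`output = out.upper()` → output = 'FIG'
So output = 'FIG'

Answer: 'FIG'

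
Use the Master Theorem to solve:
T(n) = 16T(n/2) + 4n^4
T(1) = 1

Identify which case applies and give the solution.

a=16, b=2, f(n)=4n^4. log_2(16) = 4. Since c=4 = 4, Case 2 applies: T(n) = Θ(n^log_b(a) · log n) = O(n^4 log n).

Answer: O(n^4 log n) - Case 2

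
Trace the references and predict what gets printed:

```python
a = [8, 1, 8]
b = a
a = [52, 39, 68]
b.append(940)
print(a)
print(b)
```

Key concept: rebinding vs mutation: a is rebound to a new list, b still points at the original.
Step by step:
`a = [8, 1, 8]` → a = [8, 1, 8]
`b = a` → b = [8, 1, 8] (same object as a)
`a = [52, 39, 68]` → a = [52, 39, 68]
`b.append(940)` → b = [8, 1, 8, 940]
`print(a)` → prints [52, 39, 68]
`print(b)` → prints [8, 1, 8, 940]

Answer:
[52, 39, 68]
[8, 1, 8, 940]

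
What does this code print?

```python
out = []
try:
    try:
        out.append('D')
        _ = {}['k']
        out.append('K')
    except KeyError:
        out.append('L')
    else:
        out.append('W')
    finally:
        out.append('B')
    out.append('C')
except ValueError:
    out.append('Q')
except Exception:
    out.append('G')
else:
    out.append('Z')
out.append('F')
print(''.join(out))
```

Execution trace: 'D' (inner try body) → 'L' (inner except KeyError) → 'B' (inner finally) → 'C' (try body, no exception) → 'Z' (else) → 'F' (after the try/except). Output: DLBCZF

Answer: DLBCZF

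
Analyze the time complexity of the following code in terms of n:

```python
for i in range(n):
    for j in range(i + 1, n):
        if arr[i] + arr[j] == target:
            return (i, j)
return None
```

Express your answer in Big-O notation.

This is Two sum brute force. Time complexity: O(n²).

Answer: O(n²)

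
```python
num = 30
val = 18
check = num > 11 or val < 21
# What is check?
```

Trace:
`num = 30` → num = 30
`val = 18` → val = 18
`check = num > 11 or val < 21` → check = True
So check = True

Answer: True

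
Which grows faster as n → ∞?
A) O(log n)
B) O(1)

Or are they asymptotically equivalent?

O(log n) vs O(1): Higher order terms dominate.

Answer: A) O(log n) grows faster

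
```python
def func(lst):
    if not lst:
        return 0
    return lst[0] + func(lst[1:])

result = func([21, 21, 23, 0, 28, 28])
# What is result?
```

21 + 21 + 23 + 0 + 28 + 28 + 0 = 121

Answer: 121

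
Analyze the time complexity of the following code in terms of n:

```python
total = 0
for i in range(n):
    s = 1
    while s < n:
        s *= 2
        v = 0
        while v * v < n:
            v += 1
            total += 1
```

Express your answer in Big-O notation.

Each loop level contributes: n × log n × √n. Multiplying the contributions gives O(n√n log n).

Answer: O(n√n log n)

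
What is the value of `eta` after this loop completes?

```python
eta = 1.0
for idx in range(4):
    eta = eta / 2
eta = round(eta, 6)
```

Halving LR 4 times: 1 / 2^4
`eta` takes the values: 1.0 → 0.5 → 0.25 → 0.125 → 0.0625

Answer: 0.0625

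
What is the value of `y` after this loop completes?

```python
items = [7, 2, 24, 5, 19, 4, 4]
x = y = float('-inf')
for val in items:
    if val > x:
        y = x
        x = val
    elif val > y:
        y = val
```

Second largest (with repeats) in [7, 2, 24, 5, 19, 4, 4]
`y` takes the values: -inf → 2 → 7 → 19

Answer: 19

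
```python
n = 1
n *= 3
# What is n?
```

Trace:
`n = 1` → n = 1
`n *= 3` → n = 3
So n = 3

Answer: 3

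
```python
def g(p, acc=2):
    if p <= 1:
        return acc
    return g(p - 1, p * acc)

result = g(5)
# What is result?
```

Accumulator trace (n, acc): (5, 2) -> (4, 10) -> (3, 40) -> (2, 120) -> (1, 240) -> return 240

Answer: 240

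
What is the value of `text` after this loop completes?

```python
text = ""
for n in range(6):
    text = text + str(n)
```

Concatenate digits 0 to 5
`text` takes the values: "" → "0" → "01" → "012" → "0123" → "01234" → "012345"

Answer: "012345"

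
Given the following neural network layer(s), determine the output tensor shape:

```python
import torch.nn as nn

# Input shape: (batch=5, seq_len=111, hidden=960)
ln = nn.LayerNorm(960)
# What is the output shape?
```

Input: (5, 111, 960) -> Output: (5, 111, 960)

Answer: (5, 111, 960)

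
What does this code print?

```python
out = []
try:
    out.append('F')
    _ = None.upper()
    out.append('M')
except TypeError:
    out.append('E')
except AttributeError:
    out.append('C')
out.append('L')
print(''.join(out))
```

Execution trace: 'F' (try body) → 'C' (except AttributeError) → 'L' (after the try/except). Output: FCL

Answer: FCL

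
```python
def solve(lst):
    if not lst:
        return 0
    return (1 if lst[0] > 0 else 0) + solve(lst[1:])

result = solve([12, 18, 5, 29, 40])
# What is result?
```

Count of positive elements in [12, 18, 5, 29, 40] = 5

Answer: 5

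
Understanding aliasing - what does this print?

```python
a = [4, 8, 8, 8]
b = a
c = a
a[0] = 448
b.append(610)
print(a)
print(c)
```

Key concept: multiple aliases.
Step by step:
`a = [4, 8, 8, 8]` → a = [4, 8, 8, 8]
`b = a` → b = [4, 8, 8, 8] (same object as a)
`c = a` → c = [4, 8, 8, 8] (same object as a, b)
`a[0] = 448` → a = [448, 8, 8, 8] (same object as b, c); b = [448, 8, 8, 8] (same object as a, c); c = [448, 8, 8, 8] (same object as a, b)
`b.append(610)` → a = [448, 8, 8, 8, 610] (same object as b, c); b = [448, 8, 8, 8, 610] (same object as a, c); c = [448, 8, 8, 8, 610] (same object as a, b)
`print(a)` → prints [448, 8, 8, 8, 610]
`print(c)` → prints [448, 8, 8, 8, 610]

Answer:
[448, 8, 8, 8, 610]
[448, 8, 8, 8, 610]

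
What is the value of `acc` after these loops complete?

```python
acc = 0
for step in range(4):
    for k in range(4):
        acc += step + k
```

Sum of all step+k for step,k in 4x4
`acc` takes the values: 0 → 1 → 3 → 6 → 7 → 9 → 12 → 16 → 18 → 21 → 25 → 30 → 33 → 37 → 42 → 48

Answer: 48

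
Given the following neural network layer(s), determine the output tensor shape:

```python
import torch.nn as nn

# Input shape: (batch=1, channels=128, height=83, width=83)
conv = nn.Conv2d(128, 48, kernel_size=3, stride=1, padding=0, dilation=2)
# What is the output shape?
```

Input: (1, 128, 83, 83) -> Output: (1, 48, 79, 79)

Answer: (1, 48, 79, 79)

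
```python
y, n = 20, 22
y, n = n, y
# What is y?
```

Trace:
`y, n = 20, 22` → y = 20; n = 22
`y, n = n, y` → y = 22; n = 20
So y = 22

Answer: 22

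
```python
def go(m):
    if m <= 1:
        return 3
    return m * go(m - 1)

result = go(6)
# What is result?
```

go(6) = 6 * 5 * 4 * 3 * 2 * 3 = 2160

Answer: 2160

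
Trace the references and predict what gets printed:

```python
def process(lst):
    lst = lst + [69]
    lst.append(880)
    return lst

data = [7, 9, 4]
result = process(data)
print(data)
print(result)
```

Key concept: rebinding parameter vs mutation.
Step by step:
`data = [7, 9, 4]` → data = [7, 9, 4]
`result = process(data)` → result = [7, 9, 4, 69, 880]
`print(data)` → prints [7, 9, 4]
`print(result)` → prints [7, 9, 4, 69, 880]

Answer:
[7, 9, 4]
[7, 9, 4, 69, 880]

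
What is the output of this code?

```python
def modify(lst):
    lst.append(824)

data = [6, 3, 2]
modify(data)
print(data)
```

Key concept: function modifies passed list.
Step by step:
`data = [6, 3, 2]` → data = [6, 3, 2]
`modify(data)` → data = [6, 3, 2, 824]
`print(data)` → prints [6, 3, 2, 824]

Answer: [6, 3, 2, 824]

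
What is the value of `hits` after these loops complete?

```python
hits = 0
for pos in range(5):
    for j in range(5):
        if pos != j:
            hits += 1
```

5² - 5 (exclude diagonal)
`hits` takes the values: 0 → 1 → 2 → 3 → 4 → 5 → 6 → 7 → 8 → 9 → 10 → 11 → 12 → 13 → 14 → 15 → 16 → 17 → 18 → 19 → 20

Answer: 20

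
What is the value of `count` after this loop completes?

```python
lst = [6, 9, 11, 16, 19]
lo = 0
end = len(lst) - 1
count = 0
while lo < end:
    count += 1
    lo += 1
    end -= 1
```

Iterations until pointers meet (list length 5)
`count` takes the values: 0 → 1 → 2

Answer: 2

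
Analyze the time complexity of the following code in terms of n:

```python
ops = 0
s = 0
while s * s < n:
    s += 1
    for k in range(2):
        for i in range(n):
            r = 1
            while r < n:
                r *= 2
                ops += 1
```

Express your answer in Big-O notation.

Each loop level contributes: √n × 1 × n × log n. Multiplying the contributions gives O(n√n log n).

Answer: O(n√n log n)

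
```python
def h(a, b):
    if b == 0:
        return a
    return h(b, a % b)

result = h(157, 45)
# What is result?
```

h(157, 45) -> h(45, 22) -> h(22, 1) -> h(1, 0) -> 1

Answer: 1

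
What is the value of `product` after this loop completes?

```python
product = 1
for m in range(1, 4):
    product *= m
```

3! = 6
`product` takes the values: 1 → 2 → 6

Answer: 6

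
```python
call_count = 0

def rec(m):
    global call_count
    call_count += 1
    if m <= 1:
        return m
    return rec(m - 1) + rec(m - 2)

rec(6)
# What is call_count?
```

Calls(m) = 1 + Calls(m-1) + Calls(m-2); Calls(0)=Calls(1)=1. For m=6 this gives 25.

Answer: 25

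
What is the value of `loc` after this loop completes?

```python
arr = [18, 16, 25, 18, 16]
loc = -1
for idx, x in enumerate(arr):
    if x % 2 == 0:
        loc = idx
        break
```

First even number index in [18, 16, 25, 18, 16]
`loc` takes the values: -1 → 0

Answer: 0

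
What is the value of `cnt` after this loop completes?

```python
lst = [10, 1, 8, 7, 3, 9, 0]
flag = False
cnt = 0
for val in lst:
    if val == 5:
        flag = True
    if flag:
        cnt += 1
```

Count elements after first 5 in [10, 1, 8, 7, 3, 9, 0]
`cnt` takes the values: 0

Answer: 0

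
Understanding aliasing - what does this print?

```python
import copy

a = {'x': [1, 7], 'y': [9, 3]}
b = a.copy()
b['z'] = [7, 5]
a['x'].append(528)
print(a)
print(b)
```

Key concept: shallow copy of dict with mutable values.
Step by step:
`a = {'x': [1, 7], 'y': [9, 3]}` → a = {'x': [1, 7], 'y': [9, 3]}
`b = a.copy()` → b = {'x': [1, 7], 'y': [9, 3]}
`b['z'] = [7, 5]` → b = {'x': [1, 7], 'y': [9, 3], 'z': [7, 5]}
`a['x'].append(528)` → a = {'x': [1, 7, 528], 'y': [9, 3]}; b = {'x': [1, 7, 528], 'y': [9, 3], 'z': [7, 5]}
`print(a)` → prints {'x': [1, 7, 528], 'y': [9, 3]}
`print(b)` → prints {'x': [1, 7, 528], 'y': [9, 3], 'z': [7, 5]}

Answer:
{'x': [1, 7, 528], 'y': [9, 3]}
{'x': [1, 7, 528], 'y': [9, 3], 'z': [7, 5]}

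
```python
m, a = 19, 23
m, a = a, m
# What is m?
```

Trace:
`m, a = 19, 23` → m = 19; a = 23
`m, a = a, m` → m = 23; a = 19
So m = 23

Answer: 23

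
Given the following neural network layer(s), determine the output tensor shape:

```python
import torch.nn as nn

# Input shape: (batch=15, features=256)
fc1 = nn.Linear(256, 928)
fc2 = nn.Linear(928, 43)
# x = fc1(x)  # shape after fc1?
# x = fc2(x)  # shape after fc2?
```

Input: (15, 256) -> after fc1: (15, 928) -> Output: (15, 43)

Answer: (15, 43)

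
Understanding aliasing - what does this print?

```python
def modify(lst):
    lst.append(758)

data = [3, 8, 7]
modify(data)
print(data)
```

Key concept: function modifies passed list.
Step by step:
`data = [3, 8, 7]` → data = [3, 8, 7]
`modify(data)` → data = [3, 8, 7, 758]
`print(data)` → prints [3, 8, 7, 758]

Answer: [3, 8, 7, 758]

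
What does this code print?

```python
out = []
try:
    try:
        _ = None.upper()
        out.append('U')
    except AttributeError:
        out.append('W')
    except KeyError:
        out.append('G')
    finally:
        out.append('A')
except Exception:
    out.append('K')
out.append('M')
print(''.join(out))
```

Execution trace: 'W' (inner except AttributeError) → 'A' (inner finally) → 'M' (after the try/except). Output: WAM

Answer: WAM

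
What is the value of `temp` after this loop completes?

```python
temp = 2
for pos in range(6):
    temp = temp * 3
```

Multiply by 3, 6 times: 2 * 3^6 = 1458
`temp` takes the values: 2 → 6 → 18 → 54 → 162 → 486 → 1458

Answer: 1458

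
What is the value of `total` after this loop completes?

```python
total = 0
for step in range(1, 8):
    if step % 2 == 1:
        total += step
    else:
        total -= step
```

Add odd, subtract even
`total` takes the values: 0 → 1 → -1 → 2 → -2 → 3 → -3 → 4

Answer: 4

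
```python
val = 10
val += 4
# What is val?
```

Trace:
`val = 10` → val = 10
`val += 4` → val = 14
So val = 14

Answer: 14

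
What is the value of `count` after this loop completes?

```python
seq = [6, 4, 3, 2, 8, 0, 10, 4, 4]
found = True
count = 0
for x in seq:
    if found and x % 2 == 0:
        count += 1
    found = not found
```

Count even values at even positions
`count` takes the values: 0 → 1 → 2 → 3 → 4

Answer: 4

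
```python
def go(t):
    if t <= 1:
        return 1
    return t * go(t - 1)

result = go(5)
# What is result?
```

go(5) = 5 * 4 * 3 * 2 * 1 = 120

Answer: 120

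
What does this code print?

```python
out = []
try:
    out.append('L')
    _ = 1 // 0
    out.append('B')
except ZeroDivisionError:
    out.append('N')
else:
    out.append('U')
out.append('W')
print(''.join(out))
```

Execution trace: 'L' (try body) → 'N' (except ZeroDivisionError) → 'W' (after the try/except). Output: LNW

Answer: LNW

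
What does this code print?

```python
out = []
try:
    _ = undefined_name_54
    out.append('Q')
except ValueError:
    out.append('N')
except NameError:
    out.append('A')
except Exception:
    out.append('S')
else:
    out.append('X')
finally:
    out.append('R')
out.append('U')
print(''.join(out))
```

Execution trace: 'A' (except NameError) → 'R' (finally) → 'U' (after the try/except). Output: ARU

Answer: ARU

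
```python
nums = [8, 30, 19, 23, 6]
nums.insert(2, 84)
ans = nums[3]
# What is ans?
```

Trace:
`nums = [8, 30, 19, 23, 6]` → nums = [8, 30, 19, 23, 6]
`nums.insert(2, 84)` → nums = [8, 30, 84, 19, 23, 6]
`ans = nums[3]` → ans = 19
So ans = 19

Answer: 19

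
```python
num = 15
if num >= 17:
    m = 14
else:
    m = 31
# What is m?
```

Trace:
`num = 15` → num = 15
`if num >= 17: ...` → num >= 17 is False, take else branch → m = 31
So m = 31

Answer: 31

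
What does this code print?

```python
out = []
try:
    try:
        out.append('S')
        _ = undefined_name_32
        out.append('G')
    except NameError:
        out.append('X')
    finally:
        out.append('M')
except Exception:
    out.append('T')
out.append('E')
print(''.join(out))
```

Execution trace: 'S' (inner try body) → 'X' (inner except NameError) → 'M' (inner finally) → 'E' (after the try/except). Output: SXME

Answer: SXME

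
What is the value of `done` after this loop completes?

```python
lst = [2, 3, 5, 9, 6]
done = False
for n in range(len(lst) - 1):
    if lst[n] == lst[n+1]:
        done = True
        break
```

Check consecutive duplicates in [2, 3, 5, 9, 6]
`done` takes the values: False

Answer: False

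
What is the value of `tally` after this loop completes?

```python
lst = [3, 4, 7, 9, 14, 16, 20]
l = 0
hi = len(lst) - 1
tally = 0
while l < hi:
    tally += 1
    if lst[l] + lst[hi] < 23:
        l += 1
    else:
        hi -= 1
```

Steps to find pair summing to 23
`tally` takes the values: 0 → 1 → 2 → 3 → 4 → 5 → 6

Answer: 6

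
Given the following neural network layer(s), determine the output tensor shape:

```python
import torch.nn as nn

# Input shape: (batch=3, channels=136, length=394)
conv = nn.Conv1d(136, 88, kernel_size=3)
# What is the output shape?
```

Input: (3, 136, 394) -> Output: (3, 88, 392)

Answer: (3, 88, 392)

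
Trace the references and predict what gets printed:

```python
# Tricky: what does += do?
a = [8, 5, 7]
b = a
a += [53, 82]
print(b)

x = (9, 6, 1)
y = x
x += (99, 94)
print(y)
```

Key concept: += behavior differs for mutable vs immutable.
Step by step:
`a = [8, 5, 7]` → a = [8, 5, 7]
`b = a` → b = [8, 5, 7] (same object as a)
`a += [53, 82]` → a = [8, 5, 7, 53, 82] (same object as b); b = [8, 5, 7, 53, 82] (same object as a)
`print(b)` → prints [8, 5, 7, 53, 82]
`x = (9, 6, 1)` → x = (9, 6, 1)
`y = x` → y = (9, 6, 1)
`x += (99, 94)` → x = (9, 6, 1, 99, 94)
`print(y)` → prints (9, 6, 1)

Answer:
[8, 5, 7, 53, 82]
(9, 6, 1)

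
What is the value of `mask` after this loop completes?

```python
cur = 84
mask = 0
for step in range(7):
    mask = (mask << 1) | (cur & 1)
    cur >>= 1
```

Reverse lowest 7 bits of 84
`mask` takes the values: 0 → 1 → 2 → 5 → 10 → 21

Answer: 21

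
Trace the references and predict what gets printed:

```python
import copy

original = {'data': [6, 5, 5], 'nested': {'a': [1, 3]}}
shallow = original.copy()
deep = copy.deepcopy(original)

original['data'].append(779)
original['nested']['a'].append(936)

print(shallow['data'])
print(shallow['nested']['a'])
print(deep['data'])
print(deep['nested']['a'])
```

Key concept: comparing shallow vs deep copy.
Step by step:
`original = {'data': [6, 5, 5], 'nested': {'a': [1, 3]}}` → original = {'data': [6, 5, 5], 'nested': {'a': [1, 3]}}
`shallow = original.copy()` → shallow = {'data': [6, 5, 5], 'nested': {'a': [1, 3]}}
`deep = copy.deepcopy(original)` → deep = {'data': [6, 5, 5], 'nested': {'a': [1, 3]}}
`original['data'].append(779)` → original = {'data': [6, 5, 5, 779], 'nested': {'a': [1, 3]}}; shallow = {'data': [6, 5, 5, 779], 'nested': {'a': [1, 3]}}
`original['nested']['a'].append(936)` → original = {'data': [6, 5, 5, 779], 'nested': {'a': [1, 3, 936]}}; shallow = {'data': [6, 5, 5, 779], 'nested': {'a': [1, 3, 936]}}
`print(shallow['data'])` → prints [6, 5, 5, 779]
`print(shallow['nested']['a'])` → prints [1, 3, 936]
`print(deep['data'])` → prints [6, 5, 5]
`print(deep['nested']['a'])` → prints [1, 3]

Answer:
[6, 5, 5, 779]
[1, 3, 936]
[6, 5, 5]
[1, 3]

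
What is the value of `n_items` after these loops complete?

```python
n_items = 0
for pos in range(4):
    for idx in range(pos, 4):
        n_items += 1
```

Upper triangle: 4 + 3 + ... + 1
`n_items` takes the values: 0 → 1 → 2 → 3 → 4 → 5 → 6 → 7 → 8 → 9 → 10

Answer: 10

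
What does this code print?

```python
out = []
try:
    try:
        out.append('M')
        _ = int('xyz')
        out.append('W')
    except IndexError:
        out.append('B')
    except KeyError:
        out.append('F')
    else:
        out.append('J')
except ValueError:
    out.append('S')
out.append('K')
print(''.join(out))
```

Execution trace: 'M' (try body) → 'S' (outer except ValueError) → 'K' (after the try/except). Output: MSK

Answer: MSK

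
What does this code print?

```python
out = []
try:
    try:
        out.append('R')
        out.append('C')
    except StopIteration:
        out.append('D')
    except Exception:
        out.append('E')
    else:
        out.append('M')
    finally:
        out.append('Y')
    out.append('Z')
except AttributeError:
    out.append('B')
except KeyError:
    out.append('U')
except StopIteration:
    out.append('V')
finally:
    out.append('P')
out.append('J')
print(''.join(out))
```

Execution trace: 'R' (inner try body) → 'C' (inner try body, no exception) → 'M' (inner else) → 'Y' (inner finally) → 'Z' (try body, no exception) → 'P' (finally) → 'J' (after the try/except). Output: RCMYZPJ

Answer: RCMYZPJ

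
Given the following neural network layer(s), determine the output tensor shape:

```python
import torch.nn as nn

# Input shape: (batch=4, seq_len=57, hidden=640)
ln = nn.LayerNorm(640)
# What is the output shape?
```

Input: (4, 57, 640) -> Output: (4, 57, 640)

Answer: (4, 57, 640)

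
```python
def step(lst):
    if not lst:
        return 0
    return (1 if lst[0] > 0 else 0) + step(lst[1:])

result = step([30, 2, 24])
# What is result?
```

Count of positive elements in [30, 2, 24] = 3

Answer: 3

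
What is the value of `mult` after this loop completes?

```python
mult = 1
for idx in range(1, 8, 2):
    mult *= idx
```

Product of 1, 3, 5, ... up to 7
`mult` takes the values: 1 → 3 → 15 → 105

Answer: 105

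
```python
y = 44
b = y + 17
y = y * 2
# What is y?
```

Trace:
`y = 44` → y = 44
`b = y + 17` → b = 61
`y = y * 2` → y = 88
So y = 88

Answer: 88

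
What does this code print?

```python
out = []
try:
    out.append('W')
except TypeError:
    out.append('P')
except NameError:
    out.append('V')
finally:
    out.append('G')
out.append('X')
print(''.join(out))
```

Execution trace: 'W' (try body, no exception) → 'G' (finally) → 'X' (after the try/except). Output: WGX

Answer: WGX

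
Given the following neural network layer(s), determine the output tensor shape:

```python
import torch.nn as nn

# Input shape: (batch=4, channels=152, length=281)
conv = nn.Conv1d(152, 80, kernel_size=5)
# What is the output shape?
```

Input: (4, 152, 281) -> Output: (4, 80, 277)

Answer: (4, 80, 277)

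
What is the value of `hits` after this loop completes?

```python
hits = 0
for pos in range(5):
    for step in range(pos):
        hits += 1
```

Triangle number: 0+1+2+...+4
`hits` takes the values: 0 → 1 → 2 → 3 → 4 → 5 → 6 → 7 → 8 → 9 → 10

Answer: 10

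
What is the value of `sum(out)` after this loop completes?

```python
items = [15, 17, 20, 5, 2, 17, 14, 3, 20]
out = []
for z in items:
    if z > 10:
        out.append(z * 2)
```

Sum of doubled values > 10
`out` takes the values: [] → [30] → [30, 34] → [30, 34, 40] → [30, 34, 40, 34] → [30, 34, 40, 34, 28] → [30, 34, 40, 34, 28, 40]
So `sum(out)` = 206

Answer: 206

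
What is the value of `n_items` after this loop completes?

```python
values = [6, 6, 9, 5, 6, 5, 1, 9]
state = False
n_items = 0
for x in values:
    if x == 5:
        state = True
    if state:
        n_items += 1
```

Count elements after first 5 in [6, 6, 9, 5, 6, 5, 1, 9]
`n_items` takes the values: 0 → 1 → 2 → 3 → 4 → 5

Answer: 5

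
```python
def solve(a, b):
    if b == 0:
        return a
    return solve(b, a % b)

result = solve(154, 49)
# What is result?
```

solve(154, 49) -> solve(49, 7) -> solve(7, 0) -> 7

Answer: 7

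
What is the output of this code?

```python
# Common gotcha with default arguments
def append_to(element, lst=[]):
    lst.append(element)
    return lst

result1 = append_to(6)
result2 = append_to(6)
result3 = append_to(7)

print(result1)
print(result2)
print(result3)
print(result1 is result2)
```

Key concept: mutable default argument gotcha.
Step by step:
`result1 = append_to(6)` → result1 = [6]
`result2 = append_to(6)` → result1 = [6, 6] (same object as result2); result2 = [6, 6] (same object as result1)
`result3 = append_to(7)` → result1 = [6, 6, 7] (same object as result2, result3); result2 = [6, 6, 7] (same object as result1, result3); result3 = [6, 6, 7] (same object as result1, result2)
`print(result1)` → prints [6, 6, 7]
`print(result2)` → prints [6, 6, 7]
`print(result3)` → prints [6, 6, 7]
`print(result1 is result2)` → prints True

Answer:
[6, 6, 7]
[6, 6, 7]
[6, 6, 7]
True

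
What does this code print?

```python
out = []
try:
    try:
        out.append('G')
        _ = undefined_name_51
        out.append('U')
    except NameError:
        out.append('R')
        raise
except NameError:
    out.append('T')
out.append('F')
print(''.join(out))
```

Execution trace: 'G' (inner try body) → 'R' (inner except NameError) → 'T' (outer except NameError) → 'F' (after the try/except). Output: GRTF

Answer: GRTF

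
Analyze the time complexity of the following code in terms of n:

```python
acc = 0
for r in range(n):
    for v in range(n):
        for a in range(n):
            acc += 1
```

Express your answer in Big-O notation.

Each loop level contributes: n × n × n. Multiplying the contributions gives O(n^3).

Answer: O(n^3)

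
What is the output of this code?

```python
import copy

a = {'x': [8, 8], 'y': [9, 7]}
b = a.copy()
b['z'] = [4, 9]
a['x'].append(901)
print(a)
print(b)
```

Key concept: shallow copy of dict with mutable values.
Step by step:
`a = {'x': [8, 8], 'y': [9, 7]}` → a = {'x': [8, 8], 'y': [9, 7]}
`b = a.copy()` → b = {'x': [8, 8], 'y': [9, 7]}
`b['z'] = [4, 9]` → b = {'x': [8, 8], 'y': [9, 7], 'z': [4, 9]}
`a['x'].append(901)` → a = {'x': [8, 8, 901], 'y': [9, 7]}; b = {'x': [8, 8, 901], 'y': [9, 7], 'z': [4, 9]}
`print(a)` → prints {'x': [8, 8, 901], 'y': [9, 7]}
`print(b)` → prints {'x': [8, 8, 901], 'y': [9, 7], 'z': [4, 9]}

Answer:
{'x': [8, 8, 901], 'y': [9, 7]}
{'x': [8, 8, 901], 'y': [9, 7], 'z': [4, 9]}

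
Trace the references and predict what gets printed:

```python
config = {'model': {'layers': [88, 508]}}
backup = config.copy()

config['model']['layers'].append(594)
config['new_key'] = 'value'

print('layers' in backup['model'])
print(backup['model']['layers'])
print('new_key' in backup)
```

Key concept: shallow copy gotcha with nested dict.
Step by step:
`config = {'model': {'layers': [88, 508]}}` → config = {'model': {'layers': [88, 508]}}
`backup = config.copy()` → backup = {'model': {'layers': [88, 508]}}
`config['model']['layers'].append(594)` → config = {'model': {'layers': [88, 508, 594]}}; backup = {'model': {'layers': [88, 508, 594]}}
`config['new_key'] = 'value'` → config = {'model': {'layers': [88, 508, 594]}, 'new_key': 'value'}
`print('layers' in backup['model'])` → prints True
`print(backup['model']['layers'])` → prints [88, 508, 594]
`print('new_key' in backup)` → prints False

Answer:
True
[88, 508, 594]
False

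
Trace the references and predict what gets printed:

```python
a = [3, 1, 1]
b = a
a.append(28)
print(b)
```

Key concept: basic list aliasing.
Step by step:
`a = [3, 1, 1]` → a = [3, 1, 1]
`b = a` → b = [3, 1, 1] (same object as a)
`a.append(28)` → a = [3, 1, 1, 28] (same object as b); b = [3, 1, 1, 28] (same object as a)
`print(b)` → prints [3, 1, 1, 28]

Answer: [3, 1, 1, 28]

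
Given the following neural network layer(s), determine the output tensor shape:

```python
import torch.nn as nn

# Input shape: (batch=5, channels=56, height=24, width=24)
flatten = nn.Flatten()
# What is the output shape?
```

Input: (5, 56, 24, 24) -> Output: (5, 32256)

Answer: (5, 32256)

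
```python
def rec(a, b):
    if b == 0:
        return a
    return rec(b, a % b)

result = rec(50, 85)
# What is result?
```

rec(50, 85) -> rec(85, 50) -> rec(50, 35) -> rec(35, 15) -> rec(15, 5) -> rec(5, 0) -> 5

Answer: 5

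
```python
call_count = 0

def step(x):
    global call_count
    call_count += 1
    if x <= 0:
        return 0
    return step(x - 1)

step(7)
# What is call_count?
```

Linear recursion stepping by 1: 8 calls from x=7 down to ≤0.

Answer: 8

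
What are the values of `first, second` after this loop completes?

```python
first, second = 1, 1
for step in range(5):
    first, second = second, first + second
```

Fibonacci: after 5 iterations
`first, second` takes the values: (1, 1) → (1, 2) → (2, 3) → (3, 5) → (5, 8) → (8, 13)

Answer: 8, 13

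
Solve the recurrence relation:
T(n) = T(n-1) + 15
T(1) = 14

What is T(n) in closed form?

Unrolling: T(n) = T(1) + 15·(n-1) = 14 + 15(n-1) = 15n - 1.

Answer: T(n) = 15n - 1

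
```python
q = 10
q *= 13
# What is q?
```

Trace:
`q = 10` → q = 10
`q *= 13` → q = 130
So q = 130

Answer: 130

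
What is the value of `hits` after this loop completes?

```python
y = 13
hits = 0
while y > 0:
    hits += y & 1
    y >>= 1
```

Count set bits in 13 (binary: 0b1101)
`hits` takes the values: 0 → 1 → 2 → 3

Answer: 3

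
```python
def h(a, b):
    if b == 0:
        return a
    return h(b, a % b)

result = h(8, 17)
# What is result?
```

h(8, 17) -> h(17, 8) -> h(8, 1) -> h(1, 0) -> 1

Answer: 1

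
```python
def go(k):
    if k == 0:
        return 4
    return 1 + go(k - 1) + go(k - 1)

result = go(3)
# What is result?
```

go(k) = 1 + 2·go(k-1), go(0)=4. Closed form: (4+1)·2^3 - 1 = 39.

Answer: 39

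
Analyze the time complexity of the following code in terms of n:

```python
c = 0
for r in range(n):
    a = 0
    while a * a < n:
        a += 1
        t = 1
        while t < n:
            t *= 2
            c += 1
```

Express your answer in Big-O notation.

Each loop level contributes: n × √n × log n. Multiplying the contributions gives O(n√n log n).

Answer: O(n√n log n)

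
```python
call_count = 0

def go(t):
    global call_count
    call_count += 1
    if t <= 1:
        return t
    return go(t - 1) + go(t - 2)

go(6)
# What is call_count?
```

Calls(t) = 1 + Calls(t-1) + Calls(t-2); Calls(0)=Calls(1)=1. For t=6 this gives 25.

Answer: 25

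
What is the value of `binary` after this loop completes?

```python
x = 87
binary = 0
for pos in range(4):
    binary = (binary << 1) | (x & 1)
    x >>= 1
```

Reverse lowest 4 bits of 87
`binary` takes the values: 0 → 1 → 3 → 7 → 14

Answer: 14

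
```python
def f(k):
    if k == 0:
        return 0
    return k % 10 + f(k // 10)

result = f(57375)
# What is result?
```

Sum of digits of 57375: 5 + 7 + 3 + 7 + 5 = 27

Answer: 27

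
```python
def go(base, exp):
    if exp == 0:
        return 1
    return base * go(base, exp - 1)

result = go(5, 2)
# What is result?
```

go(5, 2) = 5 * 5 = 25

Answer: 25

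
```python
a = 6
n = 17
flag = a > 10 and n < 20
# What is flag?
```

Trace:
`a = 6` → a = 6
`n = 17` → n = 17
`flag = a > 10 and n < 20` → flag = False
So flag = False

Answer: False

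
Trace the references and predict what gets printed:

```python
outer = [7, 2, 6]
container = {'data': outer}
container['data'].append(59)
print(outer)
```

Key concept: dict holds reference to list.
Step by step:
`outer = [7, 2, 6]` → outer = [7, 2, 6]
`container = {'data': outer}` → container = {'data': [7, 2, 6]}
`container['data'].append(59)` → outer = [7, 2, 6, 59]; container = {'data': [7, 2, 6, 59]}
`print(outer)` → prints [7, 2, 6, 59]

Answer: [7, 2, 6, 59]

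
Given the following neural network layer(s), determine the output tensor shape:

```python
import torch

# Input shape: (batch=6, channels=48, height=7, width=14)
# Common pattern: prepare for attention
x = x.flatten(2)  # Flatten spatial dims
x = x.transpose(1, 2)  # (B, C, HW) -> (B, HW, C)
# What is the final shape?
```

Input: (6, 48, 7, 14) -> after flatten(2): (6, 48, 98) -> Output: (6, 98, 48)

Answer: (6, 98, 48)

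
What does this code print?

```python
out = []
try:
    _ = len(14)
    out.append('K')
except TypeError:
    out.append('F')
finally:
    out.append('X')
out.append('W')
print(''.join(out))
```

Execution trace: 'F' (except TypeError) → 'X' (finally) → 'W' (after the try/except). Output: FXW

Answer: FXW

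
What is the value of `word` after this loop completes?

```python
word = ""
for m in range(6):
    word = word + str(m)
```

Concatenate digits 0 to 5
`word` takes the values: "" → "0" → "01" → "012" → "0123" → "01234" → "012345"

Answer: "012345"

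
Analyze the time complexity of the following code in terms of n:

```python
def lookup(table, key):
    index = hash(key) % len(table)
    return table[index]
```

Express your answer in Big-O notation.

This is Hash table lookup (average case). Time complexity: O(1).

Answer: O(1)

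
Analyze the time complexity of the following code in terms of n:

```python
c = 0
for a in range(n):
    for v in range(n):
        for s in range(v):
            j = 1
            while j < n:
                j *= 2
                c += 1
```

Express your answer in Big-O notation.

Each loop level contributes: n × n × n × log n. Multiplying the contributions gives O(n^3 log n).

Answer: O(n^3 log n)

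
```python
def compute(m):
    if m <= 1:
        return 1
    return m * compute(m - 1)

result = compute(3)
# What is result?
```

compute(3) = 3 * 2 * 1 = 6

Answer: 6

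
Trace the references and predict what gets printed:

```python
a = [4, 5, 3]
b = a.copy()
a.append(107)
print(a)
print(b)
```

Key concept: list.copy() creates independent copy.
Step by step:
`a = [4, 5, 3]` → a = [4, 5, 3]
`b = a.copy()` → b = [4, 5, 3]
`a.append(107)` → a = [4, 5, 3, 107]
`print(a)` → prints [4, 5, 3, 107]
`print(b)` → prints [4, 5, 3]

Answer:
[4, 5, 3, 107]
[4, 5, 3]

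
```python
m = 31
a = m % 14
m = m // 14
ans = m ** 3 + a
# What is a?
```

Trace:
`m = 31` → m = 31
`a = m % 14` → a = 3
`m = m // 14` → m = 2
`ans = m ** 3 + a` → ans = 11
So a = 3

Answer: 3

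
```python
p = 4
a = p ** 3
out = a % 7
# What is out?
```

Trace:
`p = 4` → p = 4
`a = p ** 3` → a = 64
`out = a % 7` → out = 1
So out = 1

Answer: 1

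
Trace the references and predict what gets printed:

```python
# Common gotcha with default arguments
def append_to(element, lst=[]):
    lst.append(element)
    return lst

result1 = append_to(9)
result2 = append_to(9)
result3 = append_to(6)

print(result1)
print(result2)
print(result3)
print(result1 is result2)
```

Key concept: mutable default argument gotcha.
Step by step:
`result1 = append_to(9)` → result1 = [9]
`result2 = append_to(9)` → result1 = [9, 9] (same object as result2); result2 = [9, 9] (same object as result1)
`result3 = append_to(6)` → result1 = [9, 9, 6] (same object as result2, result3); result2 = [9, 9, 6] (same object as result1, result3); result3 = [9, 9, 6] (same object as result1, result2)
`print(result1)` → prints [9, 9, 6]
`print(result2)` → prints [9, 9, 6]
`print(result3)` → prints [9, 9, 6]
`print(result1 is result2)` → prints True

Answer:
[9, 9, 6]
[9, 9, 6]
[9, 9, 6]
True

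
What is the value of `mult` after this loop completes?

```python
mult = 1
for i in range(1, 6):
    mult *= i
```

5! = 120
`mult` takes the values: 1 → 2 → 6 → 24 → 120

Answer: 120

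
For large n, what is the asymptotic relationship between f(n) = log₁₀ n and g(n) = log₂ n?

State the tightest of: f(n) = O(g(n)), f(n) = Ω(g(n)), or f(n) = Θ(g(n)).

log₁₀ n vs log₂ n: f(n) = Θ(g(n)) — they are asymptotically equivalent (log bases differ by a constant factor).

Answer: f(n) = Θ(g(n)) — they are asymptotically equivalent (log bases differ by a constant factor).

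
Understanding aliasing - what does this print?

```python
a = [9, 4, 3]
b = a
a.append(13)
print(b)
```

Key concept: basic list aliasing.
Step by step:
`a = [9, 4, 3]` → a = [9, 4, 3]
`b = a` → b = [9, 4, 3] (same object as a)
`a.append(13)` → a = [9, 4, 3, 13] (same object as b); b = [9, 4, 3, 13] (same object as a)
`print(b)` → prints [9, 4, 3, 13]

Answer: [9, 4, 3, 13]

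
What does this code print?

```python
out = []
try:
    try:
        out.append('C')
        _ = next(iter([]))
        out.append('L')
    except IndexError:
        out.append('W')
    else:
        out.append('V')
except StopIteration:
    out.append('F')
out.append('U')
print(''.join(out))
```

Execution trace: 'C' (inner try body) → 'F' (outer except StopIteration) → 'U' (after the try/except). Output: CFU

Answer: CFU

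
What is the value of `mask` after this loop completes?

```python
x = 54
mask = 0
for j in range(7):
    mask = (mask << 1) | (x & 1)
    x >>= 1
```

Reverse lowest 7 bits of 54
`mask` takes the values: 0 → 1 → 3 → 6 → 13 → 27 → 54

Answer: 54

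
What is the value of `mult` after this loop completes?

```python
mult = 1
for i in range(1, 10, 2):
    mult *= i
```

Product of 1, 3, 5, ... up to 9
`mult` takes the values: 1 → 3 → 15 → 105 → 945

Answer: 945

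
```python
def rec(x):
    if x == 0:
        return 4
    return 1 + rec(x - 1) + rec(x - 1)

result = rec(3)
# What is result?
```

rec(x) = 1 + 2·rec(x-1), rec(0)=4. Closed form: (4+1)·2^3 - 1 = 39.

Answer: 39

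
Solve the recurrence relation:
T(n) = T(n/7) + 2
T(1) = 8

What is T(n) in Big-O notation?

Each step divides n by 7 and adds 2. After log_7(n) steps we reach T(1)=8. So T(n) = 2·log_7(n) + 8 = O(log n).

Answer: O(log n)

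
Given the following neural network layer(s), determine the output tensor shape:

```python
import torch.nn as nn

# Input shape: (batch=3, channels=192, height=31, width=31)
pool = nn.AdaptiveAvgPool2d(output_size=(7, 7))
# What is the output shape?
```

Input: (3, 192, 31, 31) -> Output: (3, 192, 7, 7)

Answer: (3, 192, 7, 7)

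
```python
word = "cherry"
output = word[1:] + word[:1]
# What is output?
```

Trace:
`word = "cherry"` → word = 'cherry'
`output = word[1:] + word[:1]` → output = 'herryc'
So output = 'herryc'

Answer: 'herryc'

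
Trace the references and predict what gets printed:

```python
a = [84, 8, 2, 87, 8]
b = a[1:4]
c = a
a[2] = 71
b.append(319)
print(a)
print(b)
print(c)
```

Key concept: slice vs alias.
Step by step:
`a = [84, 8, 2, 87, 8]` → a = [84, 8, 2, 87, 8]
`b = a[1:4]` → b = [8, 2, 87]
`c = a` → c = [84, 8, 2, 87, 8] (same object as a)
`a[2] = 71` → a = [84, 8, 71, 87, 8] (same object as c); c = [84, 8, 71, 87, 8] (same object as a)
`b.append(319)` → b = [8, 2, 87, 319]
`print(a)` → prints [84, 8, 71, 87, 8]
`print(b)` → prints [8, 2, 87, 319]
`print(c)` → prints [84, 8, 71, 87, 8]

Answer:
[84, 8, 71, 87, 8]
[8, 2, 87, 319]
[84, 8, 71, 87, 8]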